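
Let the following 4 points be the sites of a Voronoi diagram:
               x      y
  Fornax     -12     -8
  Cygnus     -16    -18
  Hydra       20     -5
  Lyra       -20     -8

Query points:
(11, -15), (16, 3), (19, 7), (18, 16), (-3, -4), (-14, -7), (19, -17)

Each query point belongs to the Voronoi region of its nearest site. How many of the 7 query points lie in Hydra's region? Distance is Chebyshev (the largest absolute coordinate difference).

(11, -15) — d to each: Fornax:23, Cygnus:27, Hydra:10, Lyra:31 → nearest is Hydra
(16, 3) — d to each: Fornax:28, Cygnus:32, Hydra:8, Lyra:36 → nearest is Hydra
(19, 7) — d to each: Fornax:31, Cygnus:35, Hydra:12, Lyra:39 → nearest is Hydra
(18, 16) — d to each: Fornax:30, Cygnus:34, Hydra:21, Lyra:38 → nearest is Hydra
(-3, -4) — d to each: Fornax:9, Cygnus:14, Hydra:23, Lyra:17 → nearest is Fornax
(-14, -7) — d to each: Fornax:2, Cygnus:11, Hydra:34, Lyra:6 → nearest is Fornax
(19, -17) — d to each: Fornax:31, Cygnus:35, Hydra:12, Lyra:39 → nearest is Hydra
5 of the 7 points have Hydra as nearest.

5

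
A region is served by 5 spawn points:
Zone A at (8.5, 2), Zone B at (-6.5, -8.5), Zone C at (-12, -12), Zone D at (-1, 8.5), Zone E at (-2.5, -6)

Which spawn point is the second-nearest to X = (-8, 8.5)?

Since √ is increasing, it suffices to compare squared distances:
d²(X, Zone A) = (-8−8.5)² + (8.5−2)² = 272.25 + 42.25 = 314.5
d²(X, Zone B) = (-8−(-6.5))² + (8.5−(-8.5))² = 2.25 + 289 = 291.25
d²(X, Zone C) = (-8−(-12))² + (8.5−(-12))² = 16 + 420.25 = 436.25
d²(X, Zone D) = (-8−(-1))² + (8.5−8.5)² = 49 + 0 = 49
d²(X, Zone E) = (-8−(-2.5))² + (8.5−(-6))² = 30.25 + 210.25 = 240.5
Sorted ascending: Zone D, Zone E, Zone B, … — the second-nearest is Zone E.

Zone E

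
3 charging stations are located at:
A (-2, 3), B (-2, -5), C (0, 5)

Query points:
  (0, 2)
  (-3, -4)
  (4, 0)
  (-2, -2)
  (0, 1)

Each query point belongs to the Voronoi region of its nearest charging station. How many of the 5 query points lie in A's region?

(0, 2) — d² to each: A:5, B:53, C:9 → nearest is A
(-3, -4) — d² to each: A:50, B:2, C:90 → nearest is B
(4, 0) — d² to each: A:45, B:61, C:41 → nearest is C
(-2, -2) — d² to each: A:25, B:9, C:53 → nearest is B
(0, 1) — d² to each: A:8, B:40, C:16 → nearest is A
2 of the 5 points have A as nearest.

2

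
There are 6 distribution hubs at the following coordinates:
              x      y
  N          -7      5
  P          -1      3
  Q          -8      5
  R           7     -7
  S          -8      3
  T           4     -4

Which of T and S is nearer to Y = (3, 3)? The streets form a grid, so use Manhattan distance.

T

d(Y,T) = |3−4| + |3−(-4)| = 1 + 7 = 8
d(Y,S) = |3−(-8)| + |3−3| = 11 + 0 = 11
8 < 11, so T is closer.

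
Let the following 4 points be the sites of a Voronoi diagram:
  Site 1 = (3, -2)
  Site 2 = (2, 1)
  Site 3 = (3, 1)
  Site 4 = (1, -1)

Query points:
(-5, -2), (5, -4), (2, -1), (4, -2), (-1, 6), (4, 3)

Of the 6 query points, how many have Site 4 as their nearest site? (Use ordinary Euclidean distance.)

2

(-5, -2) — d² to each: Site 1:64, Site 2:58, Site 3:73, Site 4:37 → nearest is Site 4
(5, -4) — d² to each: Site 1:8, Site 2:34, Site 3:29, Site 4:25 → nearest is Site 1
(2, -1) — d² to each: Site 1:2, Site 2:4, Site 3:5, Site 4:1 → nearest is Site 4
(4, -2) — d² to each: Site 1:1, Site 2:13, Site 3:10, Site 4:10 → nearest is Site 1
(-1, 6) — d² to each: Site 1:80, Site 2:34, Site 3:41, Site 4:53 → nearest is Site 2
(4, 3) — d² to each: Site 1:26, Site 2:8, Site 3:5, Site 4:25 → nearest is Site 3
2 of the 6 points have Site 4 as nearest.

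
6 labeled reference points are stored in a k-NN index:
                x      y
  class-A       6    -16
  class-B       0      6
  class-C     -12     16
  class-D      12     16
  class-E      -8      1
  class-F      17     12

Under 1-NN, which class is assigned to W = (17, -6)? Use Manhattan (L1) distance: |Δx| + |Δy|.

d(W, class-A) = |17−6| + |-6−(-16)| = 11 + 10 = 21
d(W, class-B) = |17−0| + |-6−6| = 17 + 12 = 29
d(W, class-C) = |17−(-12)| + |-6−16| = 29 + 22 = 51
d(W, class-D) = |17−12| + |-6−16| = 5 + 22 = 27
d(W, class-E) = |17−(-8)| + |-6−1| = 25 + 7 = 32
d(W, class-F) = |17−17| + |-6−12| = 0 + 18 = 18
Minimum is at class-F.

class-F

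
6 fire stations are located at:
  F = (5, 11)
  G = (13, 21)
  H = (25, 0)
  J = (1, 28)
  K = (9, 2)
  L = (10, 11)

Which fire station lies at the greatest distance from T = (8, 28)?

Squared Euclidean distances:
|TF|² = (8−5)² + (28−11)² = 9 + 289 = 298
|TG|² = (8−13)² + (28−21)² = 25 + 49 = 74
|TH|² = (8−25)² + (28−0)² = 289 + 784 = 1073
|TJ|² = (8−1)² + (28−28)² = 49 + 0 = 49
|TK|² = (8−9)² + (28−2)² = 1 + 676 = 677
|TL|² = (8−10)² + (28−11)² = 4 + 289 = 293
The largest is to H.

H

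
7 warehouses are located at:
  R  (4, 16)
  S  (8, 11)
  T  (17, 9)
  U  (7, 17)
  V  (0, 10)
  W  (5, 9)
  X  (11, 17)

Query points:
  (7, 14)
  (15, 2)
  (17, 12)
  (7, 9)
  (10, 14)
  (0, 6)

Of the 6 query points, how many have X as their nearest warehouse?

1

(7, 14) — d² to each: R:13, S:10, T:125, U:9, V:65, W:29, X:25 → nearest is U
(15, 2) — d² to each: R:317, S:130, T:53, U:289, V:289, W:149, X:241 → nearest is T
(17, 12) — d² to each: R:185, S:82, T:9, U:125, V:293, W:153, X:61 → nearest is T
(7, 9) — d² to each: R:58, S:5, T:100, U:64, V:50, W:4, X:80 → nearest is W
(10, 14) — d² to each: R:40, S:13, T:74, U:18, V:116, W:50, X:10 → nearest is X
(0, 6) — d² to each: R:116, S:89, T:298, U:170, V:16, W:34, X:242 → nearest is V
1 of the 6 points has X as nearest.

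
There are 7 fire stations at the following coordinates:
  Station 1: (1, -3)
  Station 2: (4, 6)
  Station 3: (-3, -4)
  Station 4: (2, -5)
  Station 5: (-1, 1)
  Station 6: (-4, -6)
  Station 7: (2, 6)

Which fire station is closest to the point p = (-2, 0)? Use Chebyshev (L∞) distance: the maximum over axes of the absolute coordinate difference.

d(p, Station 1) = max(3, 3) = 3
d(p, Station 2) = max(6, 6) = 6
d(p, Station 3) = max(1, 4) = 4
d(p, Station 4) = max(4, 5) = 5
d(p, Station 5) = max(1, 1) = 1
d(p, Station 6) = max(2, 6) = 6
d(p, Station 7) = max(4, 6) = 6
Station 5 is nearest.

Station 5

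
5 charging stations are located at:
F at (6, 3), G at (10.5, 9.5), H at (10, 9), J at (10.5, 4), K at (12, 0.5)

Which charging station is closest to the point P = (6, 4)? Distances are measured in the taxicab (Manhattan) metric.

d(P,F) = |6−6| + |4−3| = 0 + 1 = 1
d(P,G) = |6−10.5| + |4−9.5| = 4.5 + 5.5 = 10
d(P,H) = |6−10| + |4−9| = 4 + 5 = 9
d(P,J) = |6−10.5| + |4−4| = 4.5 + 0 = 4.5
d(P,K) = |6−12| + |4−0.5| = 6 + 3.5 = 9.5
Minimum is at F.

F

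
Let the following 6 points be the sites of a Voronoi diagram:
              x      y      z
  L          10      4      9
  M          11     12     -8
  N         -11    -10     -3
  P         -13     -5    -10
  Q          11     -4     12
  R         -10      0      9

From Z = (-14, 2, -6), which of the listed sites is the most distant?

Q

Compare squared distances (the ordering matches that of the actual distances):
|ZL|² = (-14−10)² + (2−4)² + (-6−9)² = 576 + 4 + 225 = 805
|ZM|² = (-14−11)² + (2−12)² + (-6−(-8))² = 625 + 100 + 4 = 729
|ZN|² = (-14−(-11))² + (2−(-10))² + (-6−(-3))² = 9 + 144 + 9 = 162
|ZP|² = (-14−(-13))² + (2−(-5))² + (-6−(-10))² = 1 + 49 + 16 = 66
|ZQ|² = (-14−11)² + (2−(-4))² + (-6−12)² = 625 + 36 + 324 = 985
|ZR|² = (-14−(-10))² + (2−0)² + (-6−9)² = 16 + 4 + 225 = 245
The largest is to Q.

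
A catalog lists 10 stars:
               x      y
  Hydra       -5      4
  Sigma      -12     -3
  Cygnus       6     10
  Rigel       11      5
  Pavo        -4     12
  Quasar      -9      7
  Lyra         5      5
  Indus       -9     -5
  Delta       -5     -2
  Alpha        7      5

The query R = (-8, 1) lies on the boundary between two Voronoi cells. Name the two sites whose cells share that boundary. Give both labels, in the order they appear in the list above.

Hydra and Delta

Squared distances from R to each site:
d²(R, Hydra) = 9 + 9 = 18
d²(R, Sigma) = 16 + 16 = 32
d²(R, Cygnus) = 196 + 81 = 277
d²(R, Rigel) = 361 + 16 = 377
d²(R, Pavo) = 16 + 121 = 137
d²(R, Quasar) = 1 + 36 = 37
d²(R, Lyra) = 169 + 16 = 185
d²(R, Indus) = 1 + 36 = 37
d²(R, Delta) = 9 + 9 = 18
d²(R, Alpha) = 225 + 16 = 241
R is equidistant from Hydra and Delta (both at squared distance 18), and every other site is strictly farther — so R lies on the Hydra–Delta Voronoi edge.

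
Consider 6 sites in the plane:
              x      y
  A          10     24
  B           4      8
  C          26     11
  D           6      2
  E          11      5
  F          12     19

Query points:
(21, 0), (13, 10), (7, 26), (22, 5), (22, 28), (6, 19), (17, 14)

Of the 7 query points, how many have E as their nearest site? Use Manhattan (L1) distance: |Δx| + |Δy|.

2

(21, 0) — d to each: A:35, B:25, C:16, D:17, E:15, F:28 → nearest is E
(13, 10) — d to each: A:17, B:11, C:14, D:15, E:7, F:10 → nearest is E
(7, 26) — d to each: A:5, B:21, C:34, D:25, E:25, F:12 → nearest is A
(22, 5) — d to each: A:31, B:21, C:10, D:19, E:11, F:24 → nearest is C
(22, 28) — d to each: A:16, B:38, C:21, D:42, E:34, F:19 → nearest is A
(6, 19) — d to each: A:9, B:13, C:28, D:17, E:19, F:6 → nearest is F
(17, 14) — d to each: A:17, B:19, C:12, D:23, E:15, F:10 → nearest is F
2 of the 7 points have E as nearest.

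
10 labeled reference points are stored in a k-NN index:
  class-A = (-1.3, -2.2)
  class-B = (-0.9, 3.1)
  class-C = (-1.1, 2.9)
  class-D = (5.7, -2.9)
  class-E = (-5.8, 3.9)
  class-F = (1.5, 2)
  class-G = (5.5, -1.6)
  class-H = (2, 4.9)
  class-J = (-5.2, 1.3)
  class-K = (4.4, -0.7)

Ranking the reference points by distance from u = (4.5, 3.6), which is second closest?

class-F

Since √ is increasing, it suffices to compare squared distances:
d²(u, class-A) = 33.64 + 33.64 = 67.28
d²(u, class-B) = 29.16 + 0.25 = 29.41
d²(u, class-C) = 31.36 + 0.49 = 31.85
d²(u, class-D) = 1.44 + 42.25 = 43.69
d²(u, class-E) = 106.09 + 0.09 = 106.18
d²(u, class-F) = 9 + 2.56 = 11.56
d²(u, class-G) = 1 + 27.04 = 28.04
d²(u, class-H) = 6.25 + 1.69 = 7.94
d²(u, class-J) = 94.09 + 5.29 = 99.38
d²(u, class-K) = 0.01 + 18.49 = 18.5
Sorted ascending: class-H, class-F, class-K, … — the second-nearest is class-F.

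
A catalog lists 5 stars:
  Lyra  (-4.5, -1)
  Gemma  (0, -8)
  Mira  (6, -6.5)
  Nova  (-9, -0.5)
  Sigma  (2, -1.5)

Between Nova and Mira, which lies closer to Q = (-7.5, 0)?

Nova

Compare squared distances:
d²(Q, Nova) = (-7.5−(-9))² + (0−(-0.5))² = 2.25 + 0.25 = 2.5
d²(Q, Mira) = (-7.5−6)² + (0−(-6.5))² = 182.25 + 42.25 = 224.5
2.5 < 224.5, so Nova is closer.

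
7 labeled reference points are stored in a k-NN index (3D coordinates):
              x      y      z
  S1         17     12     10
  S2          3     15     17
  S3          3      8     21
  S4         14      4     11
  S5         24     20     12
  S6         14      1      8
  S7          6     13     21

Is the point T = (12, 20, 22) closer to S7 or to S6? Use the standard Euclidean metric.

Compare squared distances:
|TS7|² = (12−6)² + (20−13)² + (22−21)² = 36 + 49 + 1 = 86
|TS6|² = (12−14)² + (20−1)² + (22−8)² = 4 + 361 + 196 = 561
86 < 561, so S7 is closer.

S7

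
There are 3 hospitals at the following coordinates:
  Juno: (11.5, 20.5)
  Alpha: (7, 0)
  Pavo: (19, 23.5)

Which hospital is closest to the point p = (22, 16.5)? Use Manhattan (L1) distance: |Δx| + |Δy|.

d(p, Juno) = |22−11.5| + |16.5−20.5| = 10.5 + 4 = 14.5
d(p, Alpha) = |22−7| + |16.5−0| = 15 + 16.5 = 31.5
d(p, Pavo) = |22−19| + |16.5−23.5| = 3 + 7 = 10
Minimum is at Pavo.

Pavo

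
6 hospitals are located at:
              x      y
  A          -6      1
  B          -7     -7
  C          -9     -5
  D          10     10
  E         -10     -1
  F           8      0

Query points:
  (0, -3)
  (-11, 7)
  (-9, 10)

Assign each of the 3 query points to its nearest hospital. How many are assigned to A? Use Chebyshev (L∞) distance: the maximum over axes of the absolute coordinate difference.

3

(0, -3) — d to each: A:6, B:7, C:9, D:13, E:10, F:8 → nearest is A
(-11, 7) — d to each: A:6, B:14, C:12, D:21, E:8, F:19 → nearest is A
(-9, 10) — d to each: A:9, B:17, C:15, D:19, E:11, F:17 → nearest is A
3 of the 3 points have A as nearest.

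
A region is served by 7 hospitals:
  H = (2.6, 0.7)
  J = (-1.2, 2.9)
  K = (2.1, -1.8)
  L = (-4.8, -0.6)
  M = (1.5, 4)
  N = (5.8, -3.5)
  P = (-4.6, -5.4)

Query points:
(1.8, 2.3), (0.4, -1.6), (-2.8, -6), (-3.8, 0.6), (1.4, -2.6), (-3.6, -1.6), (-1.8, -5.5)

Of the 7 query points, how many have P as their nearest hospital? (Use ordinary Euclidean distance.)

(1.8, 2.3) — d² to each: H:3.2, J:9.36, K:16.9, L:51.97, M:2.98, N:49.64, P:100.25 → nearest is M
(0.4, -1.6) — d² to each: H:10.13, J:22.81, K:2.93, L:28.04, M:32.57, N:32.77, P:39.44 → nearest is K
(-2.8, -6) — d² to each: H:74.05, J:81.77, K:41.65, L:33.16, M:118.49, N:80.21, P:3.6 → nearest is P
(-3.8, 0.6) — d² to each: H:40.97, J:12.05, K:40.57, L:2.44, M:39.65, N:108.97, P:36.64 → nearest is L
(1.4, -2.6) — d² to each: H:12.33, J:37.01, K:1.13, L:42.44, M:43.57, N:20.17, P:43.84 → nearest is K
(-3.6, -1.6) — d² to each: H:43.73, J:26.01, K:32.53, L:2.44, M:57.37, N:91.97, P:15.44 → nearest is L
(-1.8, -5.5) — d² to each: H:57.8, J:70.92, K:28.9, L:33.01, M:101.14, N:61.76, P:7.85 → nearest is P
2 of the 7 points have P as nearest.

2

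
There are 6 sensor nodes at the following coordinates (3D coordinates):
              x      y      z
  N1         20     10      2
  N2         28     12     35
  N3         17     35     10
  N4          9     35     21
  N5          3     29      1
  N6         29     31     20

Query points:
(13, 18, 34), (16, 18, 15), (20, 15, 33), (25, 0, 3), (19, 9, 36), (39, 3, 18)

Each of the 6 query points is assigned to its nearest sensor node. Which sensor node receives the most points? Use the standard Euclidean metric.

(13, 18, 34) — d² to each: N1:1137, N2:262, N3:881, N4:474, N5:1310, N6:621 → nearest is N2
(16, 18, 15) — d² to each: N1:249, N2:580, N3:315, N4:374, N5:486, N6:363 → nearest is N1
(20, 15, 33) — d² to each: N1:986, N2:77, N3:938, N4:665, N5:1509, N6:506 → nearest is N2
(25, 0, 3) — d² to each: N1:126, N2:1177, N3:1338, N4:1805, N5:1329, N6:1266 → nearest is N1
(19, 9, 36) — d² to each: N1:1158, N2:91, N3:1356, N4:1001, N5:1881, N6:840 → nearest is N2
(39, 3, 18) — d² to each: N1:666, N2:491, N3:1572, N4:1933, N5:2261, N6:888 → nearest is N2
Tally — N1:2, N2:4. N2 captures the most (4).

N2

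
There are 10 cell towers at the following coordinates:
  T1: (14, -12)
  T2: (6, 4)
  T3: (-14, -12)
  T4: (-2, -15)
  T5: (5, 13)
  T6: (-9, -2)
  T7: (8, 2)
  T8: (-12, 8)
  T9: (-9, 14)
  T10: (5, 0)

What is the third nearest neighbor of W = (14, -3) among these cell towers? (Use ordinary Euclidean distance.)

Squared Euclidean distances:
|WT1|² = (14−14)² + (-3−(-12))² = 0 + 81 = 81
|WT2|² = (14−6)² + (-3−4)² = 64 + 49 = 113
|WT3|² = (14−(-14))² + (-3−(-12))² = 784 + 81 = 865
|WT4|² = (14−(-2))² + (-3−(-15))² = 256 + 144 = 400
|WT5|² = (14−5)² + (-3−13)² = 81 + 256 = 337
|WT6|² = (14−(-9))² + (-3−(-2))² = 529 + 1 = 530
|WT7|² = (14−8)² + (-3−2)² = 36 + 25 = 61
|WT8|² = (14−(-12))² + (-3−8)² = 676 + 121 = 797
|WT9|² = (14−(-9))² + (-3−14)² = 529 + 289 = 818
d²(W, T10) = (14−5)² + (-3−0)² = 81 + 9 = 90
Sorted ascending: T7, T1, T10, T2, … — the third-nearest is T10.

T10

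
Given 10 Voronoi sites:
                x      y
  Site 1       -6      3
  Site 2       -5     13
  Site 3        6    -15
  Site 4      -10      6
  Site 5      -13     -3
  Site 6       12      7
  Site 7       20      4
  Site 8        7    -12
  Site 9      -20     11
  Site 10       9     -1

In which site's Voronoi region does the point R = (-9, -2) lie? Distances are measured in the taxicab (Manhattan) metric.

d(R, Site 1) = |-9−(-6)| + |-2−3| = 3 + 5 = 8
d(R, Site 2) = |-9−(-5)| + |-2−13| = 4 + 15 = 19
d(R, Site 3) = |-9−6| + |-2−(-15)| = 15 + 13 = 28
d(R, Site 4) = |-9−(-10)| + |-2−6| = 1 + 8 = 9
d(R, Site 5) = |-9−(-13)| + |-2−(-3)| = 4 + 1 = 5
d(R, Site 6) = |-9−12| + |-2−7| = 21 + 9 = 30
d(R, Site 7) = |-9−20| + |-2−4| = 29 + 6 = 35
d(R, Site 8) = |-9−7| + |-2−(-12)| = 16 + 10 = 26
d(R, Site 9) = |-9−(-20)| + |-2−11| = 11 + 13 = 24
d(R, Site 10) = |-9−9| + |-2−(-1)| = 18 + 1 = 19
Minimum is at Site 5.

Site 5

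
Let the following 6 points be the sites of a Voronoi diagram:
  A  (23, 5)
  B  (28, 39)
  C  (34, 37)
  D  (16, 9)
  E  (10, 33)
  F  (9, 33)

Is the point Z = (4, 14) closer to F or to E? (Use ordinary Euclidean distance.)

F

Compare squared distances:
|ZF|² = (4−9)² + (14−33)² = 25 + 361 = 386
|ZE|² = (4−10)² + (14−33)² = 36 + 361 = 397
386 < 397, so F is closer.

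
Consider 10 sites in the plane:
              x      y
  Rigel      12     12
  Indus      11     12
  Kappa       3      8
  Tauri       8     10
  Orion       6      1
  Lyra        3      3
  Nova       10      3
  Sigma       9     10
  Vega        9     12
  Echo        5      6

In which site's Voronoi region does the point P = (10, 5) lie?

Nova

Squared Euclidean distances:
d²(P, Rigel) = 4 + 49 = 53
d²(P, Indus) = 1 + 49 = 50
d²(P, Kappa) = 49 + 9 = 58
d²(P, Tauri) = 4 + 25 = 29
d²(P, Orion) = 16 + 16 = 32
d²(P, Lyra) = 49 + 4 = 53
d²(P, Nova) = 0 + 4 = 4
d²(P, Sigma) = 1 + 25 = 26
d²(P, Vega) = 1 + 49 = 50
d²(P, Echo) = 25 + 1 = 26
The smallest is to Nova, so P lies in the Voronoi region of Nova.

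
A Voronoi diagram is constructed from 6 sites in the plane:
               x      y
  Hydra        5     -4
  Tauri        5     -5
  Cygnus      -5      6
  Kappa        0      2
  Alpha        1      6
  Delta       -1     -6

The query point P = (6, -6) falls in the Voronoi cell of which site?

Tauri

Since √ is increasing, it suffices to compare squared distances:
d²(P, Hydra) = (6−5)² + (-6−(-4))² = 1 + 4 = 5
d²(P, Tauri) = (6−5)² + (-6−(-5))² = 1 + 1 = 2
d²(P, Cygnus) = (6−(-5))² + (-6−6)² = 121 + 144 = 265
d²(P, Kappa) = (6−0)² + (-6−2)² = 36 + 64 = 100
d²(P, Alpha) = (6−1)² + (-6−6)² = 25 + 144 = 169
d²(P, Delta) = (6−(-1))² + (-6−(-6))² = 49 + 0 = 49
Minimum is at Tauri.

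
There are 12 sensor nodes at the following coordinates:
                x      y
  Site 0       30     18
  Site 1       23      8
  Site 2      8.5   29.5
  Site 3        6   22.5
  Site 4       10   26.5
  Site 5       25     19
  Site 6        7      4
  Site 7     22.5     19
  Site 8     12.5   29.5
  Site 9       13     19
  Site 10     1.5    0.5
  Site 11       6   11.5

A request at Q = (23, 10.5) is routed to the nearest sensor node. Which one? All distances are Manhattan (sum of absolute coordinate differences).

Site 1

d(Q, Site 0) = 7 + 7.5 = 14.5
d(Q, Site 1) = 0 + 2.5 = 2.5
d(Q, Site 2) = 14.5 + 19 = 33.5
d(Q, Site 3) = 17 + 12 = 29
d(Q, Site 4) = 13 + 16 = 29
d(Q, Site 5) = 2 + 8.5 = 10.5
d(Q, Site 6) = 16 + 6.5 = 22.5
d(Q, Site 7) = 0.5 + 8.5 = 9
d(Q, Site 8) = 10.5 + 19 = 29.5
d(Q, Site 9) = 10 + 8.5 = 18.5
d(Q, Site 10) = 21.5 + 10 = 31.5
d(Q, Site 11) = 17 + 1 = 18
Minimum is at Site 1.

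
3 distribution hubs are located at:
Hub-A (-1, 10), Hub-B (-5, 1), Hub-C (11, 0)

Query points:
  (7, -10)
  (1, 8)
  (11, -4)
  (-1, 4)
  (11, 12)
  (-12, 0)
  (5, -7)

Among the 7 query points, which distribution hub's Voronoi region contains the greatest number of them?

(7, -10) — d² to each: Hub-A:464, Hub-B:265, Hub-C:116 → nearest is Hub-C
(1, 8) — d² to each: Hub-A:8, Hub-B:85, Hub-C:164 → nearest is Hub-A
(11, -4) — d² to each: Hub-A:340, Hub-B:281, Hub-C:16 → nearest is Hub-C
(-1, 4) — d² to each: Hub-A:36, Hub-B:25, Hub-C:160 → nearest is Hub-B
(11, 12) — d² to each: Hub-A:148, Hub-B:377, Hub-C:144 → nearest is Hub-C
(-12, 0) — d² to each: Hub-A:221, Hub-B:50, Hub-C:529 → nearest is Hub-B
(5, -7) — d² to each: Hub-A:325, Hub-B:164, Hub-C:85 → nearest is Hub-C
Tally — Hub-A:1, Hub-B:2, Hub-C:4. Hub-C captures the most (4).

Hub-C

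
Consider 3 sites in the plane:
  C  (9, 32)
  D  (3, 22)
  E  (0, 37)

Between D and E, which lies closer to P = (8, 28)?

Compare squared distances:
|PD|² = (8−3)² + (28−22)² = 25 + 36 = 61
|PE|² = (8−0)² + (28−37)² = 64 + 81 = 145
61 < 145, so D is closer.

D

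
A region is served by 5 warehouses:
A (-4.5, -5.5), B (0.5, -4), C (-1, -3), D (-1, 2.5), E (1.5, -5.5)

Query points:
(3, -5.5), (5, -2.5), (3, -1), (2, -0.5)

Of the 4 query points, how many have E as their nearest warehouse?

2

(3, -5.5) — d² to each: A:56.25, B:8.5, C:22.25, D:80, E:2.25 → nearest is E
(5, -2.5) — d² to each: A:99.25, B:22.5, C:36.25, D:61, E:21.25 → nearest is E
(3, -1) — d² to each: A:76.5, B:15.25, C:20, D:28.25, E:22.5 → nearest is B
(2, -0.5) — d² to each: A:67.25, B:14.5, C:15.25, D:18, E:25.25 → nearest is B
2 of the 4 points have E as nearest.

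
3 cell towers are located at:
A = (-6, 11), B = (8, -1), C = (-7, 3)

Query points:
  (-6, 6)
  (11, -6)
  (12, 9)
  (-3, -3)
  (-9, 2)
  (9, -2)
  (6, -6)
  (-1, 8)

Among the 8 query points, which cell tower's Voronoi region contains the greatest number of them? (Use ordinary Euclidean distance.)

(-6, 6) — d² to each: A:25, B:245, C:10 → nearest is C
(11, -6) — d² to each: A:578, B:34, C:405 → nearest is B
(12, 9) — d² to each: A:328, B:116, C:397 → nearest is B
(-3, -3) — d² to each: A:205, B:125, C:52 → nearest is C
(-9, 2) — d² to each: A:90, B:298, C:5 → nearest is C
(9, -2) — d² to each: A:394, B:2, C:281 → nearest is B
(6, -6) — d² to each: A:433, B:29, C:250 → nearest is B
(-1, 8) — d² to each: A:34, B:162, C:61 → nearest is A
Tally — A:1, B:4, C:3. B captures the most (4).

B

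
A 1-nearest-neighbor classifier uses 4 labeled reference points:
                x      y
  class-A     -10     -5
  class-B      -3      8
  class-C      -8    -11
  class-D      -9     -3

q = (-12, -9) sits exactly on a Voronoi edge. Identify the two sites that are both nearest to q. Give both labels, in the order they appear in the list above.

Squared distances from q to each site:
d²(q, class-A) = (-12−(-10))² + (-9−(-5))² = 4 + 16 = 20
d²(q, class-B) = (-12−(-3))² + (-9−8)² = 81 + 289 = 370
d²(q, class-C) = (-12−(-8))² + (-9−(-11))² = 16 + 4 = 20
d²(q, class-D) = (-12−(-9))² + (-9−(-3))² = 9 + 36 = 45
q is equidistant from class-A and class-C (both at squared distance 20), and every other site is strictly farther — so q lies on the class-A–class-C Voronoi edge.

class-A and class-C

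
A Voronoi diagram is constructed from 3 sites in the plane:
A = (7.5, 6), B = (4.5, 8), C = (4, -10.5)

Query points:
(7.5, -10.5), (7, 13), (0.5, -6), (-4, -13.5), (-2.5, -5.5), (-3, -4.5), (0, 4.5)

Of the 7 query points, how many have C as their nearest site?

(7.5, -10.5) — d² to each: A:272.25, B:351.25, C:12.25 → nearest is C
(7, 13) — d² to each: A:49.25, B:31.25, C:561.25 → nearest is B
(0.5, -6) — d² to each: A:193, B:212, C:32.5 → nearest is C
(-4, -13.5) — d² to each: A:512.5, B:534.5, C:73 → nearest is C
(-2.5, -5.5) — d² to each: A:232.25, B:231.25, C:67.25 → nearest is C
(-3, -4.5) — d² to each: A:220.5, B:212.5, C:85 → nearest is C
(0, 4.5) — d² to each: A:58.5, B:32.5, C:241 → nearest is B
5 of the 7 points have C as nearest.

5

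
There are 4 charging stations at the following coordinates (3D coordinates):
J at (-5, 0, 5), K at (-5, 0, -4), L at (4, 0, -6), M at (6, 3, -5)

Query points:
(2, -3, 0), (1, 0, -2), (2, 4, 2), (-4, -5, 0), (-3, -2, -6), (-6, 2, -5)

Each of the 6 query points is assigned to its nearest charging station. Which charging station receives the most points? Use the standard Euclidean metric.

K

(2, -3, 0) — d² to each: J:83, K:74, L:49, M:77 → nearest is L
(1, 0, -2) — d² to each: J:85, K:40, L:25, M:43 → nearest is L
(2, 4, 2) — d² to each: J:74, K:101, L:84, M:66 → nearest is M
(-4, -5, 0) — d² to each: J:51, K:42, L:125, M:189 → nearest is K
(-3, -2, -6) — d² to each: J:129, K:12, L:53, M:107 → nearest is K
(-6, 2, -5) — d² to each: J:105, K:6, L:105, M:145 → nearest is K
Tally — K:3, L:2, M:1. K captures the most (3).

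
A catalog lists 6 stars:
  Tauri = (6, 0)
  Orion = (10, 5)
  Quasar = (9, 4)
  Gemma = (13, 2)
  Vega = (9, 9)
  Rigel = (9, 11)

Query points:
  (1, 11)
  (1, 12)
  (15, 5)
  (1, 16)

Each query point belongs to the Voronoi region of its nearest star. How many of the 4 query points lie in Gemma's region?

1

(1, 11) — d² to each: Tauri:146, Orion:117, Quasar:113, Gemma:225, Vega:68, Rigel:64 → nearest is Rigel
(1, 12) — d² to each: Tauri:169, Orion:130, Quasar:128, Gemma:244, Vega:73, Rigel:65 → nearest is Rigel
(15, 5) — d² to each: Tauri:106, Orion:25, Quasar:37, Gemma:13, Vega:52, Rigel:72 → nearest is Gemma
(1, 16) — d² to each: Tauri:281, Orion:202, Quasar:208, Gemma:340, Vega:113, Rigel:89 → nearest is Rigel
1 of the 4 points has Gemma as nearest.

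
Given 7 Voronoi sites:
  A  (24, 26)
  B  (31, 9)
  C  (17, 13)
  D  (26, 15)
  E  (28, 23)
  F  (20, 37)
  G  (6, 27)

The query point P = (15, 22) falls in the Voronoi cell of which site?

Since √ is increasing, it suffices to compare squared distances:
|PA|² = (15−24)² + (22−26)² = 81 + 16 = 97
|PB|² = (15−31)² + (22−9)² = 256 + 169 = 425
|PC|² = (15−17)² + (22−13)² = 4 + 81 = 85
|PD|² = (15−26)² + (22−15)² = 121 + 49 = 170
|PE|² = (15−28)² + (22−23)² = 169 + 1 = 170
|PF|² = (15−20)² + (22−37)² = 25 + 225 = 250
|PG|² = (15−6)² + (22−27)² = 81 + 25 = 106
Minimum is at C.

C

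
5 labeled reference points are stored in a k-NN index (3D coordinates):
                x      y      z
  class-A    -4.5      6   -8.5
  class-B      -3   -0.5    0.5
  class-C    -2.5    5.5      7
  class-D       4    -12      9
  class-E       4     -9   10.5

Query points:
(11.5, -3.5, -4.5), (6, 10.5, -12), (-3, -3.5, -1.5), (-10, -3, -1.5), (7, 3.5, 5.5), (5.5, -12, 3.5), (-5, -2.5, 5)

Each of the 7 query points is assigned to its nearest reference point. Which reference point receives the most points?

class-B

(11.5, -3.5, -4.5) — d² to each: class-A:362.25, class-B:244.25, class-C:409.25, class-D:310.75, class-E:311.5 → nearest is class-B
(6, 10.5, -12) — d² to each: class-A:142.75, class-B:358.25, class-C:458.25, class-D:951.25, class-E:890.5 → nearest is class-A
(-3, -3.5, -1.5) — d² to each: class-A:141.5, class-B:13, class-C:153.5, class-D:231.5, class-E:223.25 → nearest is class-B
(-10, -3, -1.5) — d² to each: class-A:160.25, class-B:59.25, class-C:200.75, class-D:387.25, class-E:376 → nearest is class-B
(7, 3.5, 5.5) — d² to each: class-A:334.5, class-B:141, class-C:96.5, class-D:261.5, class-E:190.25 → nearest is class-C
(5.5, -12, 3.5) — d² to each: class-A:568, class-B:213.5, class-C:382.5, class-D:32.5, class-E:60.25 → nearest is class-D
(-5, -2.5, 5) — d² to each: class-A:254.75, class-B:28.25, class-C:74.25, class-D:187.25, class-E:153.5 → nearest is class-B
Tally — class-A:1, class-B:4, class-C:1, class-D:1. class-B captures the most (4).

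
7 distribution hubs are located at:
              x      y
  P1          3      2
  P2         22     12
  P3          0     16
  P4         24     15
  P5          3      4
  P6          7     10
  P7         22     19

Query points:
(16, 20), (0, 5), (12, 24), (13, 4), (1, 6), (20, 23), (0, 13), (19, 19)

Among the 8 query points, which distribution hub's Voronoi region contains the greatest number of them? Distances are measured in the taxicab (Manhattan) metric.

P7

(16, 20) — d to each: P1:31, P2:14, P3:20, P4:13, P5:29, P6:19, P7:7 → nearest is P7
(0, 5) — d to each: P1:6, P2:29, P3:11, P4:34, P5:4, P6:12, P7:36 → nearest is P5
(12, 24) — d to each: P1:31, P2:22, P3:20, P4:21, P5:29, P6:19, P7:15 → nearest is P7
(13, 4) — d to each: P1:12, P2:17, P3:25, P4:22, P5:10, P6:12, P7:24 → nearest is P5
(1, 6) — d to each: P1:6, P2:27, P3:11, P4:32, P5:4, P6:10, P7:34 → nearest is P5
(20, 23) — d to each: P1:38, P2:13, P3:27, P4:12, P5:36, P6:26, P7:6 → nearest is P7
(0, 13) — d to each: P1:14, P2:23, P3:3, P4:26, P5:12, P6:10, P7:28 → nearest is P3
(19, 19) — d to each: P1:33, P2:10, P3:22, P4:9, P5:31, P6:21, P7:3 → nearest is P7
Tally — P3:1, P5:3, P7:4. P7 captures the most (4).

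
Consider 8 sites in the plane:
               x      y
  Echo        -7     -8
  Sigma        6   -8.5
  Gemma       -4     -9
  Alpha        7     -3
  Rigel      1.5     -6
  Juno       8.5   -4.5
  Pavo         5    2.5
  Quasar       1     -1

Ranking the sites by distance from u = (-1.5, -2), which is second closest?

Rigel

Since √ is increasing, it suffices to compare squared distances:
d²(u, Echo) = (-1.5−(-7))² + (-2−(-8))² = 30.25 + 36 = 66.25
d²(u, Sigma) = (-1.5−6)² + (-2−(-8.5))² = 56.25 + 42.25 = 98.5
d²(u, Gemma) = (-1.5−(-4))² + (-2−(-9))² = 6.25 + 49 = 55.25
d²(u, Alpha) = (-1.5−7)² + (-2−(-3))² = 72.25 + 1 = 73.25
d²(u, Rigel) = (-1.5−1.5)² + (-2−(-6))² = 9 + 16 = 25
d²(u, Juno) = (-1.5−8.5)² + (-2−(-4.5))² = 100 + 6.25 = 106.25
d²(u, Pavo) = (-1.5−5)² + (-2−2.5)² = 42.25 + 20.25 = 62.5
d²(u, Quasar) = (-1.5−1)² + (-2−(-1))² = 6.25 + 1 = 7.25
Sorted ascending: Quasar, Rigel, Gemma, … — the second-nearest is Rigel.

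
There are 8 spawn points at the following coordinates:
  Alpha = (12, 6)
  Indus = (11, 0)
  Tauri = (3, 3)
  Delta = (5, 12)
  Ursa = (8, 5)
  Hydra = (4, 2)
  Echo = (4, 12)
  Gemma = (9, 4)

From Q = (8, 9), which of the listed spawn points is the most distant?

Compare squared distances (the ordering matches that of the actual distances):
d²(Q, Alpha) = 16 + 9 = 25
d²(Q, Indus) = 9 + 81 = 90
d²(Q, Tauri) = 25 + 36 = 61
d²(Q, Delta) = 9 + 9 = 18
d²(Q, Ursa) = 0 + 16 = 16
d²(Q, Hydra) = 16 + 49 = 65
d²(Q, Echo) = 16 + 9 = 25
d²(Q, Gemma) = 1 + 25 = 26
The largest is to Indus.

Indus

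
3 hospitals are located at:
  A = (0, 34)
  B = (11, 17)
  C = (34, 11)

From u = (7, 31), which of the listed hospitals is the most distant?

C

Squared Euclidean distances:
|uA|² = (7−0)² + (31−34)² = 49 + 9 = 58
|uB|² = (7−11)² + (31−17)² = 16 + 196 = 212
|uC|² = (7−34)² + (31−11)² = 729 + 400 = 1129
The largest is to C.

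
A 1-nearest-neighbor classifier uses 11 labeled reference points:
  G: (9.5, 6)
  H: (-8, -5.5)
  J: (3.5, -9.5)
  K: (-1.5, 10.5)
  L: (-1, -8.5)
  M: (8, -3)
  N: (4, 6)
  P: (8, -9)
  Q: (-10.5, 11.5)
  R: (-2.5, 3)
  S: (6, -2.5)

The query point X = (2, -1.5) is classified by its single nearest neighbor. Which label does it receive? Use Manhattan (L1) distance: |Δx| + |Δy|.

S

d(X,G) = |2−9.5| + |-1.5−6| = 7.5 + 7.5 = 15
d(X,H) = |2−(-8)| + |-1.5−(-5.5)| = 10 + 4 = 14
d(X,J) = |2−3.5| + |-1.5−(-9.5)| = 1.5 + 8 = 9.5
d(X,K) = |2−(-1.5)| + |-1.5−10.5| = 3.5 + 12 = 15.5
d(X,L) = |2−(-1)| + |-1.5−(-8.5)| = 3 + 7 = 10
d(X,M) = |2−8| + |-1.5−(-3)| = 6 + 1.5 = 7.5
d(X,N) = |2−4| + |-1.5−6| = 2 + 7.5 = 9.5
d(X,P) = |2−8| + |-1.5−(-9)| = 6 + 7.5 = 13.5
d(X,Q) = |2−(-10.5)| + |-1.5−11.5| = 12.5 + 13 = 25.5
d(X,R) = |2−(-2.5)| + |-1.5−3| = 4.5 + 4.5 = 9
d(X,S) = |2−6| + |-1.5−(-2.5)| = 4 + 1 = 5
The smallest is to S, so X lies in the Voronoi region of S.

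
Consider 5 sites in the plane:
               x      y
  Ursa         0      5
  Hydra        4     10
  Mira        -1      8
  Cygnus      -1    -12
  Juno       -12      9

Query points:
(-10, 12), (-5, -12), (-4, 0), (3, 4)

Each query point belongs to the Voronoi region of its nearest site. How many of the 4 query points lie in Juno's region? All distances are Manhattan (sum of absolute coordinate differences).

1

(-10, 12) — d to each: Ursa:17, Hydra:16, Mira:13, Cygnus:33, Juno:5 → nearest is Juno
(-5, -12) — d to each: Ursa:22, Hydra:31, Mira:24, Cygnus:4, Juno:28 → nearest is Cygnus
(-4, 0) — d to each: Ursa:9, Hydra:18, Mira:11, Cygnus:15, Juno:17 → nearest is Ursa
(3, 4) — d to each: Ursa:4, Hydra:7, Mira:8, Cygnus:20, Juno:20 → nearest is Ursa
1 of the 4 points has Juno as nearest.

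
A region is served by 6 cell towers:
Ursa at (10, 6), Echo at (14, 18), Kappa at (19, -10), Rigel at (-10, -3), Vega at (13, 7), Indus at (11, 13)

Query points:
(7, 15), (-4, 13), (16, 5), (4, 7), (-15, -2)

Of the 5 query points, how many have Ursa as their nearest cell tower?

1

(7, 15) — d² to each: Ursa:90, Echo:58, Kappa:769, Rigel:613, Vega:100, Indus:20 → nearest is Indus
(-4, 13) — d² to each: Ursa:245, Echo:349, Kappa:1058, Rigel:292, Vega:325, Indus:225 → nearest is Indus
(16, 5) — d² to each: Ursa:37, Echo:173, Kappa:234, Rigel:740, Vega:13, Indus:89 → nearest is Vega
(4, 7) — d² to each: Ursa:37, Echo:221, Kappa:514, Rigel:296, Vega:81, Indus:85 → nearest is Ursa
(-15, -2) — d² to each: Ursa:689, Echo:1241, Kappa:1220, Rigel:26, Vega:865, Indus:901 → nearest is Rigel
1 of the 5 points has Ursa as nearest.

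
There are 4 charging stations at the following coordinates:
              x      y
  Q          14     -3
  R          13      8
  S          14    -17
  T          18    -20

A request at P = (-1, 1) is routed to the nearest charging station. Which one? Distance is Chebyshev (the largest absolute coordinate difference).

R

d(P,Q) = max(15, 4) = 15
d(P,R) = max(14, 7) = 14
d(P,S) = max(15, 18) = 18
d(P,T) = max(19, 21) = 21
The smallest is to R, so P lies in the Voronoi region of R.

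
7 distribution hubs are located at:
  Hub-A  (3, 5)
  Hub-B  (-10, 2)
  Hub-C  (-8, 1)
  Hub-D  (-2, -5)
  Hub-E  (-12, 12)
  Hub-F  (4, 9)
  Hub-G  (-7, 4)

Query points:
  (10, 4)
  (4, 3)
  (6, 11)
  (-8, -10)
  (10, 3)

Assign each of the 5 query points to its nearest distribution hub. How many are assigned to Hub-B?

0

(10, 4) — d² to each: Hub-A:50, Hub-B:404, Hub-C:333, Hub-D:225, Hub-E:548, Hub-F:61, Hub-G:289 → nearest is Hub-A
(4, 3) — d² to each: Hub-A:5, Hub-B:197, Hub-C:148, Hub-D:100, Hub-E:337, Hub-F:36, Hub-G:122 → nearest is Hub-A
(6, 11) — d² to each: Hub-A:45, Hub-B:337, Hub-C:296, Hub-D:320, Hub-E:325, Hub-F:8, Hub-G:218 → nearest is Hub-F
(-8, -10) — d² to each: Hub-A:346, Hub-B:148, Hub-C:121, Hub-D:61, Hub-E:500, Hub-F:505, Hub-G:197 → nearest is Hub-D
(10, 3) — d² to each: Hub-A:53, Hub-B:401, Hub-C:328, Hub-D:208, Hub-E:565, Hub-F:72, Hub-G:290 → nearest is Hub-A
0 of the 5 points have Hub-B as nearest.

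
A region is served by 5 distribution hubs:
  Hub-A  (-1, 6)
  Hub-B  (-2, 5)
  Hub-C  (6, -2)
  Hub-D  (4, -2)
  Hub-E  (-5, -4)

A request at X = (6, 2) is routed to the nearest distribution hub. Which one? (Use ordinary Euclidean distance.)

Since √ is increasing, it suffices to compare squared distances:
d²(X, Hub-A) = (6−(-1))² + (2−6)² = 49 + 16 = 65
d²(X, Hub-B) = (6−(-2))² + (2−5)² = 64 + 9 = 73
d²(X, Hub-C) = (6−6)² + (2−(-2))² = 0 + 16 = 16
d²(X, Hub-D) = (6−4)² + (2−(-2))² = 4 + 16 = 20
d²(X, Hub-E) = (6−(-5))² + (2−(-4))² = 121 + 36 = 157
Minimum is at Hub-C.

Hub-C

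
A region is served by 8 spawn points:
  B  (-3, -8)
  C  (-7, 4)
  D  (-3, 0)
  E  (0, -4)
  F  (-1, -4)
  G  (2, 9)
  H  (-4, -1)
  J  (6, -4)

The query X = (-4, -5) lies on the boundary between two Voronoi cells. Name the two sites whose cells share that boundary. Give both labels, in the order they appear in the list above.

B and F

Squared distances from X to each site:
|XB|² = (-4−(-3))² + (-5−(-8))² = 1 + 9 = 10
|XC|² = (-4−(-7))² + (-5−4)² = 9 + 81 = 90
|XD|² = (-4−(-3))² + (-5−0)² = 1 + 25 = 26
|XE|² = (-4−0)² + (-5−(-4))² = 16 + 1 = 17
|XF|² = (-4−(-1))² + (-5−(-4))² = 9 + 1 = 10
|XG|² = (-4−2)² + (-5−9)² = 36 + 196 = 232
|XH|² = (-4−(-4))² + (-5−(-1))² = 0 + 16 = 16
|XJ|² = (-4−6)² + (-5−(-4))² = 100 + 1 = 101
X is equidistant from B and F (both at squared distance 10), and every other site is strictly farther — so X lies on the B–F Voronoi edge.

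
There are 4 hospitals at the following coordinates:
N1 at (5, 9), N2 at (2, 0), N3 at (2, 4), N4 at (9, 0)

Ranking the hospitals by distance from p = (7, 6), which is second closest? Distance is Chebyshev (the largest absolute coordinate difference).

d(p,N1) = max(2, 3) = 3
d(p,N2) = max(5, 6) = 6
d(p,N3) = max(5, 2) = 5
d(p,N4) = max(2, 6) = 6
Sorted ascending: N1, N3, N2, … — the second-nearest is N3.

N3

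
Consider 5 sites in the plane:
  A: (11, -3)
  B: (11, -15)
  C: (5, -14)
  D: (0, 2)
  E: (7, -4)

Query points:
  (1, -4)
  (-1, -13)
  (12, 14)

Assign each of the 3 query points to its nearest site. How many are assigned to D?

1

(1, -4) — d² to each: A:101, B:221, C:116, D:37, E:36 → nearest is E
(-1, -13) — d² to each: A:244, B:148, C:37, D:226, E:145 → nearest is C
(12, 14) — d² to each: A:290, B:842, C:833, D:288, E:349 → nearest is D
1 of the 3 points has D as nearest.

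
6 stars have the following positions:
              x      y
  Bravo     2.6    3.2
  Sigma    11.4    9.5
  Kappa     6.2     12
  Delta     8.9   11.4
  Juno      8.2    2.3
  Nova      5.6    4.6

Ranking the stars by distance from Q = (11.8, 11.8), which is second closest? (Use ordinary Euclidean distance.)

Compare squared distances (the ordering matches that of the actual distances):
d²(Q, Bravo) = (11.8−2.6)² + (11.8−3.2)² = 84.64 + 73.96 = 158.6
d²(Q, Sigma) = (11.8−11.4)² + (11.8−9.5)² = 0.16 + 5.29 = 5.45
d²(Q, Kappa) = (11.8−6.2)² + (11.8−12)² = 31.36 + 0.04 = 31.4
d²(Q, Delta) = (11.8−8.9)² + (11.8−11.4)² = 8.41 + 0.16 = 8.57
d²(Q, Juno) = (11.8−8.2)² + (11.8−2.3)² = 12.96 + 90.25 = 103.21
d²(Q, Nova) = (11.8−5.6)² + (11.8−4.6)² = 38.44 + 51.84 = 90.28
Sorted ascending: Sigma, Delta, Kappa, … — the second-nearest is Delta.

Delta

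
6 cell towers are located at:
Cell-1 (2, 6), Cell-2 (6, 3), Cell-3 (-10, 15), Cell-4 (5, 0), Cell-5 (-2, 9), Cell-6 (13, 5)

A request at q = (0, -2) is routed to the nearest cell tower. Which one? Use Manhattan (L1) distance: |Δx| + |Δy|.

d(q, Cell-1) = |0−2| + |-2−6| = 2 + 8 = 10
d(q, Cell-2) = |0−6| + |-2−3| = 6 + 5 = 11
d(q, Cell-3) = |0−(-10)| + |-2−15| = 10 + 17 = 27
d(q, Cell-4) = |0−5| + |-2−0| = 5 + 2 = 7
d(q, Cell-5) = |0−(-2)| + |-2−9| = 2 + 11 = 13
d(q, Cell-6) = |0−13| + |-2−5| = 13 + 7 = 20
Cell-4 is nearest.

Cell-4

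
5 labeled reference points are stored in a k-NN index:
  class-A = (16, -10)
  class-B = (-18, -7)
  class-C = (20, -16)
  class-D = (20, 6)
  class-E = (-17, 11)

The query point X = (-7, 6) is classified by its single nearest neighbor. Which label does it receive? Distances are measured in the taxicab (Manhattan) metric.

d(X, class-A) = 23 + 16 = 39
d(X, class-B) = 11 + 13 = 24
d(X, class-C) = 27 + 22 = 49
d(X, class-D) = 27 + 0 = 27
d(X, class-E) = 10 + 5 = 15
class-E is nearest.

class-E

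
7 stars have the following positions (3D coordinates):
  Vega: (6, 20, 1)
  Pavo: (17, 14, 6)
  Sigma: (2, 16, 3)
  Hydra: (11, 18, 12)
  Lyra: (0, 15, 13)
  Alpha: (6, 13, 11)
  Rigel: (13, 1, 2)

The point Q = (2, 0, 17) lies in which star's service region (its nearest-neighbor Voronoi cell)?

Compare squared distances (the ordering matches that of the actual distances):
d²(Q, Vega) = (2−6)² + (0−20)² + (17−1)² = 16 + 400 + 256 = 672
d²(Q, Pavo) = (2−17)² + (0−14)² + (17−6)² = 225 + 196 + 121 = 542
d²(Q, Sigma) = (2−2)² + (0−16)² + (17−3)² = 0 + 256 + 196 = 452
d²(Q, Hydra) = (2−11)² + (0−18)² + (17−12)² = 81 + 324 + 25 = 430
d²(Q, Lyra) = (2−0)² + (0−15)² + (17−13)² = 4 + 225 + 16 = 245
d²(Q, Alpha) = (2−6)² + (0−13)² + (17−11)² = 16 + 169 + 36 = 221
d²(Q, Rigel) = (2−13)² + (0−1)² + (17−2)² = 121 + 1 + 225 = 347
Minimum is at Alpha.

Alpha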